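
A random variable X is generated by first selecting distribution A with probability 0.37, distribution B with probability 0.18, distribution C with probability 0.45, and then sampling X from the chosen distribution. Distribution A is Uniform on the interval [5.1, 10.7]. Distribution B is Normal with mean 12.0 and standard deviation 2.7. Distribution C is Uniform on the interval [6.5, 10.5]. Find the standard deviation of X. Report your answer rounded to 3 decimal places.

Per component, A: μ=7.9, E[X²]=65.0233; B: μ=12, E[X²]=151.29; C: μ=8.5, E[X²]=73.5833.
E[X] = 0.37·7.9 + 0.18·12 + 0.45·8.5 = 8.908.
E[X²] = 0.37·65.0233 + 0.18·151.29 + 0.45·73.5833 = 84.4033.
Var(X) = E[X²] − (E[X])² = 84.4033 − 79.3525 = 5.05087.
SD(X) = √5.05087 = 2.24741.

2.247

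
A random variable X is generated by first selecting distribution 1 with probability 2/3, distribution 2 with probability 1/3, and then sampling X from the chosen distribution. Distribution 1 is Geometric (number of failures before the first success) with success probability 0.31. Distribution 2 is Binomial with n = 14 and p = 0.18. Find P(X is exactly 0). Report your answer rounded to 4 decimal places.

Conditional on each component, P(X = 0): 1: 0.31; 2: 0.0621432.
By total probability, P(X = 0) = 0.666667·0.31 + 0.333333·0.0621432 = 0.227381.

0.2274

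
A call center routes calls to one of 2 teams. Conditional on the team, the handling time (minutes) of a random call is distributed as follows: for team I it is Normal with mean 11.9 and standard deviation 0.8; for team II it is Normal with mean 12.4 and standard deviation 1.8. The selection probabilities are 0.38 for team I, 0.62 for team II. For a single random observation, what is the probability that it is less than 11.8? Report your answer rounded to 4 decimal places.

0.4002

Conditional on each team, P(X < 11.8): I: 0.450262; II: 0.369441.
By total probability, P(X < 11.8) = 0.38·0.450262 + 0.62·0.369441 = 0.400153.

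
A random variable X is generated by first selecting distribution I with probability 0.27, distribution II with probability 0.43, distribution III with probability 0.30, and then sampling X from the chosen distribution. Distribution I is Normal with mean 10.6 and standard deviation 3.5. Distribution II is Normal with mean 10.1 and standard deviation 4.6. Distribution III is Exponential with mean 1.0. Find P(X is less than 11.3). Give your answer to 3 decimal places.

Conditional on each component, P(X < 11.3): I: 0.57926; II: 0.602903; III: 0.999988.
By total probability, P(X < 11.3) = 0.27·0.57926 + 0.43·0.602903 + 0.3·0.999988 = 0.715645.

0.716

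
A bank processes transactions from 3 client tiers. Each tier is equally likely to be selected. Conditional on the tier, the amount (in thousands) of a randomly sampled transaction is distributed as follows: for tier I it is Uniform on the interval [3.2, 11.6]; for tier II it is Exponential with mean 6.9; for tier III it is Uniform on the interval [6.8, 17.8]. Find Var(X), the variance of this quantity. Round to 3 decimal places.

Per component, I: μ=7.4, E[X²]=60.64; II: μ=6.9, E[X²]=95.22; III: μ=12.3, E[X²]=161.373.
E[X] = 0.333333·7.4 + 0.333333·6.9 + 0.333333·12.3 = 8.86667.
E[X²] = 0.333333·60.64 + 0.333333·95.22 + 0.333333·161.373 = 105.744.
Var(X) = E[X²] − (E[X])² = 105.744 − 78.6178 = 27.1267.

27.127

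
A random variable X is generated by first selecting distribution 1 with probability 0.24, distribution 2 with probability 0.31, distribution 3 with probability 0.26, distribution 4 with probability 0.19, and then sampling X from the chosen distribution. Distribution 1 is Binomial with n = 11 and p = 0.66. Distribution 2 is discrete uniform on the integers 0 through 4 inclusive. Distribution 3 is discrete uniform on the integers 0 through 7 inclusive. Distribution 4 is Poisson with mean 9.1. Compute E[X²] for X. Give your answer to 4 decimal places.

For each component E[X²] = Var + (mean)², giving 1: 55.176; 2: 6; 3: 17.5; 4: 91.91.
Overall E[X²] = 0.24·55.176 + 0.31·6 + 0.26·17.5 + 0.19·91.91 = 37.1151.

37.1151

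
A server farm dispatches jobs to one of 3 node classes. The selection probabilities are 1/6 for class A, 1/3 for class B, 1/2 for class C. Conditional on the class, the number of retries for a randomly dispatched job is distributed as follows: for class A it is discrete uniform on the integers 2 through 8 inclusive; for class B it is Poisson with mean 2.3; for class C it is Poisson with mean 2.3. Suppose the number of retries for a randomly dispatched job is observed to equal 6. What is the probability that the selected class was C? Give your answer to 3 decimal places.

Likelihoods P(X=6 | ·): A: 0.142857; B: 0.0206138; C: 0.0206138.
Posterior ∝ prior × likelihood. Numerator for C: 0.5·0.0206138 = 0.0103069.
Normalizing constant: 0.166667·0.142857 + 0.333333·0.0206138 + 0.5·0.0206138 = 0.0409877.
P(C | observation) = 0.0103069 / 0.0409877 = 0.251463.

0.251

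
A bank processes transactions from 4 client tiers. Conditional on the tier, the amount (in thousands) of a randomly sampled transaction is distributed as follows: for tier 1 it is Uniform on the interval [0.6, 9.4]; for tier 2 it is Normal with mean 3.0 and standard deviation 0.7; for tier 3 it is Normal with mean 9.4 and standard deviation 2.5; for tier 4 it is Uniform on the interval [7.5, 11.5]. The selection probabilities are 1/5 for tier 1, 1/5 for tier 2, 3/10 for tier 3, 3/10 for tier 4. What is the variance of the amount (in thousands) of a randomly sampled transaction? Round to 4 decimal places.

Per component, 1: μ=5, E[X²]=31.4533; 2: μ=3, E[X²]=9.49; 3: μ=9.4, E[X²]=94.61; 4: μ=9.5, E[X²]=91.5833.
E[X] = 0.2·5 + 0.2·3 + 0.3·9.4 + 0.3·9.5 = 7.27.
E[X²] = 0.2·31.4533 + 0.2·9.49 + 0.3·94.61 + 0.3·91.5833 = 64.0467.
Var(X) = E[X²] − (E[X])² = 64.0467 − 52.8529 = 11.1938.

11.1938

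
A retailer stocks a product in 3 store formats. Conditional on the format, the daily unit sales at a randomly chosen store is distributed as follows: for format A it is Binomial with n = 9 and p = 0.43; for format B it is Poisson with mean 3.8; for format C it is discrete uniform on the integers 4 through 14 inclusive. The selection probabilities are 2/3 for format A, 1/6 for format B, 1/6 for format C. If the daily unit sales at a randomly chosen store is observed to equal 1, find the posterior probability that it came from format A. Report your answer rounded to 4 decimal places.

Likelihoods P(X=1 | ·): A: 0.0431231; B: 0.0850089; C: 0.
Posterior ∝ prior × likelihood. Numerator for A: 0.666667·0.0431231 = 0.0287487.
Normalizing constant: 0.666667·0.0431231 + 0.166667·0.0850089 + 0.166667·0 = 0.0429169.
P(A | observation) = 0.0287487 / 0.0429169 = 0.66987.

0.6699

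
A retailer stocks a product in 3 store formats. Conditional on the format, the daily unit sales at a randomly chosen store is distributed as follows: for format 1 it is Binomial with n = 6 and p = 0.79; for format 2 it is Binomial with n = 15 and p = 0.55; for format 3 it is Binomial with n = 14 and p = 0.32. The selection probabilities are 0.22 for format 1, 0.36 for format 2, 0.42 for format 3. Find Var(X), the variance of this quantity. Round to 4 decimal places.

5.9660

Per component, 1: μ=4.74, E[X²]=23.463; 2: μ=8.25, E[X²]=71.775; 3: μ=4.48, E[X²]=23.1168.
E[X] = 0.22·4.74 + 0.36·8.25 + 0.42·4.48 = 5.8944.
E[X²] = 0.22·23.463 + 0.36·71.775 + 0.42·23.1168 = 40.7099.
Var(X) = E[X²] − (E[X])² = 40.7099 − 34.744 = 5.96596.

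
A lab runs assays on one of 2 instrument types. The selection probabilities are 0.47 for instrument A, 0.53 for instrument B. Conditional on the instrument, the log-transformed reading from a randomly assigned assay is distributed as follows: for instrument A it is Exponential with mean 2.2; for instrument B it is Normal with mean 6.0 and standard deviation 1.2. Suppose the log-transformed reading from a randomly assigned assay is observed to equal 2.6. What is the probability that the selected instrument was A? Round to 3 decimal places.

0.954

Likelihoods f(2.6 | ·): A: 0.139418; B: 0.00600508.
Posterior ∝ prior × likelihood. Numerator for A: 0.47·0.139418 = 0.0655267.
Normalizing constant: 0.47·0.139418 + 0.53·0.00600508 = 0.0687094.
P(A | observation) = 0.0655267 / 0.0687094 = 0.953679.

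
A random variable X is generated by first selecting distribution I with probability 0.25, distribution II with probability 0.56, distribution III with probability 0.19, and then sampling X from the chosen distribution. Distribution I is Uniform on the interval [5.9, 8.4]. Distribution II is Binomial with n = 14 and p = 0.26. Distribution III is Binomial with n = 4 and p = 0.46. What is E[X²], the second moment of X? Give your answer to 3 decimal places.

22.671

For each component E[X²] = Var + (mean)², giving I: 51.6433; II: 15.9432; III: 4.3792.
Overall E[X²] = 0.25·51.6433 + 0.56·15.9432 + 0.19·4.3792 = 22.6711.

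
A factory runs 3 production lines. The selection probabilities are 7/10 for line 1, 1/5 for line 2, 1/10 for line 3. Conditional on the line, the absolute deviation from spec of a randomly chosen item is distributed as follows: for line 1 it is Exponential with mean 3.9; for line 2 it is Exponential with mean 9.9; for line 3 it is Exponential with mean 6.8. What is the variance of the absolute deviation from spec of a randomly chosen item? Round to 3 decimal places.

40.694

Per component, 1: μ=3.9, E[X²]=30.42; 2: μ=9.9, E[X²]=196.02; 3: μ=6.8, E[X²]=92.48.
E[X] = 0.7·3.9 + 0.2·9.9 + 0.1·6.8 = 5.39.
E[X²] = 0.7·30.42 + 0.2·196.02 + 0.1·92.48 = 69.746.
Var(X) = E[X²] − (E[X])² = 69.746 − 29.0521 = 40.6939.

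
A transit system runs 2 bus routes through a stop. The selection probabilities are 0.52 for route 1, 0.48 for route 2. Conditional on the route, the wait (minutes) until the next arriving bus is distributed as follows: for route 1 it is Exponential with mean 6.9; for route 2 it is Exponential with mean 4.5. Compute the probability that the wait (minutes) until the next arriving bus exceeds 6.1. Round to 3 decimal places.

0.339

Conditional on each route, P(X > 6.1): 1: 0.413103; 2: 0.257804.
By total probability, P(X > 6.1) = 0.52·0.413103 + 0.48·0.257804 = 0.33856.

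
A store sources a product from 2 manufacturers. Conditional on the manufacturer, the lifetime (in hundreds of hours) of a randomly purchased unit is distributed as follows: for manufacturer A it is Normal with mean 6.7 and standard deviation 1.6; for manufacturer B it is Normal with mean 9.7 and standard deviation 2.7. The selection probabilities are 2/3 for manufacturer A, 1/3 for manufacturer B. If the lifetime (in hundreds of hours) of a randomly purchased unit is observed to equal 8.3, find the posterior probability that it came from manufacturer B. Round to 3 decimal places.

0.299

Likelihoods f(8.3 | ·): A: 0.151232; B: 0.129171.
Posterior ∝ prior × likelihood. Numerator for B: 0.333333·0.129171 = 0.0430569.
Normalizing constant: 0.666667·0.151232 + 0.333333·0.129171 = 0.143878.
P(B | observation) = 0.0430569 / 0.143878 = 0.29926.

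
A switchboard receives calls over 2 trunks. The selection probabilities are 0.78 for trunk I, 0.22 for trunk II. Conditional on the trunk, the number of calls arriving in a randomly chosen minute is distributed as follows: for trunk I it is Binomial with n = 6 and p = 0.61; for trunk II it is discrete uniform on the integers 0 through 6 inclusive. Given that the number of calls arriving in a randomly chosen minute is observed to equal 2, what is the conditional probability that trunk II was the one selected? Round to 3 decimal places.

0.238

Likelihoods P(X=2 | ·): I: 0.129125; II: 0.142857.
Posterior ∝ prior × likelihood. Numerator for II: 0.22·0.142857 = 0.0314286.
Normalizing constant: 0.78·0.129125 + 0.22·0.142857 = 0.132146.
P(II | observation) = 0.0314286 / 0.132146 = 0.237832.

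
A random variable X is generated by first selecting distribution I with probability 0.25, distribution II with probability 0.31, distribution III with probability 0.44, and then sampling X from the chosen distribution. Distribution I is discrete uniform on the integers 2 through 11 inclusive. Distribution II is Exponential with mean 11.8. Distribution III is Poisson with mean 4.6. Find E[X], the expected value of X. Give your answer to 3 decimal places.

Component means — I: 6.5; II: 11.8; III: 4.6.
E[X] = 0.25·6.5 + 0.31·11.8 + 0.44·4.6 = 7.307.

7.307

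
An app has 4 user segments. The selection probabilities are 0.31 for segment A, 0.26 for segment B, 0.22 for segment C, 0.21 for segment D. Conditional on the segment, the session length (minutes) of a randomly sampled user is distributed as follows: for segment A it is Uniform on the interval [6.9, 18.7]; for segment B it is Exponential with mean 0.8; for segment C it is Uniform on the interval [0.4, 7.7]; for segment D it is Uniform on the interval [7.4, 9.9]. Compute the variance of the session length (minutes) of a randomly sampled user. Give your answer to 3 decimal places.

27.745

Per component, A: μ=12.8, E[X²]=175.443; B: μ=0.8, E[X²]=1.28; C: μ=4.05, E[X²]=20.8433; D: μ=8.65, E[X²]=75.3433.
E[X] = 0.31·12.8 + 0.26·0.8 + 0.22·4.05 + 0.21·8.65 = 6.8835.
E[X²] = 0.31·175.443 + 0.26·1.28 + 0.22·20.8433 + 0.21·75.3433 = 75.1279.
Var(X) = E[X²] − (E[X])² = 75.1279 − 47.3826 = 27.7453.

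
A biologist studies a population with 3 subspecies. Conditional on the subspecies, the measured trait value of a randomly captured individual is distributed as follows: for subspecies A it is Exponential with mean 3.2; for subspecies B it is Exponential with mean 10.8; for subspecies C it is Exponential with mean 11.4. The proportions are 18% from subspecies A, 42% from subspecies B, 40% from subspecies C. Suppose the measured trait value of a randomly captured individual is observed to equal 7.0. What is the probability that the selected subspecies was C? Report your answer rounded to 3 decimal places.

Likelihoods f(7.0 | ·): A: 0.0350615; B: 0.0484272; C: 0.0474704.
Posterior ∝ prior × likelihood. Numerator for C: 0.4·0.0474704 = 0.0189882.
Normalizing constant: 0.18·0.0350615 + 0.42·0.0484272 + 0.4·0.0474704 = 0.0456387.
P(C | observation) = 0.0189882 / 0.0456387 = 0.416055.

0.416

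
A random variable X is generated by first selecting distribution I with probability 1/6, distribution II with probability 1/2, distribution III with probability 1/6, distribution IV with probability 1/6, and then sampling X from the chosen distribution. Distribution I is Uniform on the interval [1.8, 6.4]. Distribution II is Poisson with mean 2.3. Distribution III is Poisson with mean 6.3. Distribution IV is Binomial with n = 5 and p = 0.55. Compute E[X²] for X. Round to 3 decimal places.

For each component E[X²] = Var + (mean)², giving I: 18.5733; II: 7.59; III: 45.99; IV: 8.8.
Overall E[X²] = 0.166667·18.5733 + 0.5·7.59 + 0.166667·45.99 + 0.166667·8.8 = 16.0222.

16.022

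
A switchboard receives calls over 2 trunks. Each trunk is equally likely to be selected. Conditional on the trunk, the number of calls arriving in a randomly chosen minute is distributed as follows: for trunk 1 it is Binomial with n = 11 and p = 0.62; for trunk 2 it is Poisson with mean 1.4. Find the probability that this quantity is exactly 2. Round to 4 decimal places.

Conditional on each trunk, P(X = 2): 1: 0.003493; 2: 0.241665.
By total probability, P(X = 2) = 0.5·0.003493 + 0.5·0.241665 = 0.122579.

0.1226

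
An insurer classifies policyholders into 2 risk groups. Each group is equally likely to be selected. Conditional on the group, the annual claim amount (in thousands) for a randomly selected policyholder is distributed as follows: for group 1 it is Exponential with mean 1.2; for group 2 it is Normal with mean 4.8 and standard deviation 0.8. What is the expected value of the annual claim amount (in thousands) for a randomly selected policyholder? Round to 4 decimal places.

3.0000

Component means — 1: 1.2; 2: 4.8.
E[X] = 0.5·1.2 + 0.5·4.8 = 3.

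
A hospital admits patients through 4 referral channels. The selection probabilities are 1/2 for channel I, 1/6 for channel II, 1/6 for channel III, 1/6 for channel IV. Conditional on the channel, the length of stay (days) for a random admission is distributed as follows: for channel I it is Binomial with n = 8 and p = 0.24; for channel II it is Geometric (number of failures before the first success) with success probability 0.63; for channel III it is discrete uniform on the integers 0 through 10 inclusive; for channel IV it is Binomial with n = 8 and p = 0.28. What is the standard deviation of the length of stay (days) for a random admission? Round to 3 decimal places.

2.144

Per component, I: μ=1.92, E[X²]=5.1456; II: μ=0.587302, E[X²]=1.27715; III: μ=5, E[X²]=35; IV: μ=2.24, E[X²]=6.6304.
E[X] = 0.5·1.92 + 0.166667·0.587302 + 0.166667·5 + 0.166667·2.24 = 2.26455.
E[X²] = 0.5·5.1456 + 0.166667·1.27715 + 0.166667·35 + 0.166667·6.6304 = 9.72406.
Var(X) = E[X²] − (E[X])² = 9.72406 − 5.12819 = 4.59587.
SD(X) = √4.59587 = 2.1438.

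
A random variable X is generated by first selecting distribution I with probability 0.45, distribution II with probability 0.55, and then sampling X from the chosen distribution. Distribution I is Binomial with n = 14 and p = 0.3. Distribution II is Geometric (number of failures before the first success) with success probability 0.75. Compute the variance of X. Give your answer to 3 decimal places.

5.268

Per component, I: μ=4.2, E[X²]=20.58; II: μ=0.333333, E[X²]=0.555556.
E[X] = 0.45·4.2 + 0.55·0.333333 = 2.07333.
E[X²] = 0.45·20.58 + 0.55·0.555556 = 9.56656.
Var(X) = E[X²] − (E[X])² = 9.56656 − 4.29871 = 5.26784.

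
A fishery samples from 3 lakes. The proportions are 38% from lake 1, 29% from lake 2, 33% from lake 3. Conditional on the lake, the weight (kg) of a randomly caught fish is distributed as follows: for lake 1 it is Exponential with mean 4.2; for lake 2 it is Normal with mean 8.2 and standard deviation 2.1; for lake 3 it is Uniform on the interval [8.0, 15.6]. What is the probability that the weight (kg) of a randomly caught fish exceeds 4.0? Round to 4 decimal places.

0.7600

Conditional on each lake, P(X > 4.0): 1: 0.385821; 2: 0.97725; 3: 1.
By total probability, P(X > 4.0) = 0.38·0.385821 + 0.29·0.97725 + 0.33·1 = 0.760015.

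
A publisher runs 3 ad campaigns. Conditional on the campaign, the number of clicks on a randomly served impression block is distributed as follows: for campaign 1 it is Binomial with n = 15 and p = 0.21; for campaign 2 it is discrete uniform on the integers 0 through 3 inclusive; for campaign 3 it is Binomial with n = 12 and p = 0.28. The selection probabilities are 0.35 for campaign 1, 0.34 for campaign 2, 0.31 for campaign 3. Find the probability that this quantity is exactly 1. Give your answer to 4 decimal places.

Conditional on each campaign, P(X = 1): 1: 0.116169; 2: 0.25; 3: 0.0905726.
By total probability, P(X = 1) = 0.35·0.116169 + 0.34·0.25 + 0.31·0.0905726 = 0.153737.

0.1537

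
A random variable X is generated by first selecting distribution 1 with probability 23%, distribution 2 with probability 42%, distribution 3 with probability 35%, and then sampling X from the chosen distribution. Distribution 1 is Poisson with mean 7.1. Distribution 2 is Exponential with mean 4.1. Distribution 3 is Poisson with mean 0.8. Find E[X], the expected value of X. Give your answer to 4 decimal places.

Component means — 1: 7.1; 2: 4.1; 3: 0.8.
E[X] = 0.23·7.1 + 0.42·4.1 + 0.35·0.8 = 3.635.

3.6350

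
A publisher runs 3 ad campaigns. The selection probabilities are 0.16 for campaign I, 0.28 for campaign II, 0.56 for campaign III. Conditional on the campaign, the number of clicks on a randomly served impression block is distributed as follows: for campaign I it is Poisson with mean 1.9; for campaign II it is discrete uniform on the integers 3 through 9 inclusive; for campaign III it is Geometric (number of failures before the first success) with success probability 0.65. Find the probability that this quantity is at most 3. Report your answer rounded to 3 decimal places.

0.732

Conditional on each campaign, P(X ≤ 3): I: 0.874702; II: 0.142857; III: 0.984994.
By total probability, P(X ≤ 3) = 0.16·0.874702 + 0.28·0.142857 + 0.56·0.984994 = 0.731549.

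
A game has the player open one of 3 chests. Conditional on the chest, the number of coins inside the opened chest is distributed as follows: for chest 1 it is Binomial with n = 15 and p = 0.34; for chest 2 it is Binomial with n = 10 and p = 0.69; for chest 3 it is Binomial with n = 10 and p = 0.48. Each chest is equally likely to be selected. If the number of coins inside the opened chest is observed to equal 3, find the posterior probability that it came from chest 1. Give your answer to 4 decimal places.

0.4534

Likelihoods P(X=3 | ·): 1: 0.122173; 2: 0.0108458; 3: 0.136436.
Posterior ∝ prior × likelihood. Numerator for 1: 0.333333·0.122173 = 0.0407243.
Normalizing constant: 0.333333·0.122173 + 0.333333·0.0108458 + 0.333333·0.136436 = 0.0898182.
P(1 | observation) = 0.0407243 / 0.0898182 = 0.453409.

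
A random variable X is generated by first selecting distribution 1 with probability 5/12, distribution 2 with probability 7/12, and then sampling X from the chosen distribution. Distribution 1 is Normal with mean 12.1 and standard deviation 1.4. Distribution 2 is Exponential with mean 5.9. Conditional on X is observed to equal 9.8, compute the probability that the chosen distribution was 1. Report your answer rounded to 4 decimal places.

Likelihoods f(9.8 | ·): 1: 0.0739105; 2: 0.0321942.
Posterior ∝ prior × likelihood. Numerator for 1: 0.416667·0.0739105 = 0.030796.
Normalizing constant: 0.416667·0.0739105 + 0.583333·0.0321942 = 0.049576.
P(1 | observation) = 0.030796 / 0.049576 = 0.621189.

0.6212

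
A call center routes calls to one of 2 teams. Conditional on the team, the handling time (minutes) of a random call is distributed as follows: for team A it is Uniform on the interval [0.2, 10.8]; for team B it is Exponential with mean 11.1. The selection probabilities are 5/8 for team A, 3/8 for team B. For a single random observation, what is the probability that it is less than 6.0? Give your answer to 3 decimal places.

Conditional on each team, P(X < 6.0): A: 0.54717; B: 0.417567.
By total probability, P(X < 6.0) = 0.625·0.54717 + 0.375·0.417567 = 0.498569.

0.499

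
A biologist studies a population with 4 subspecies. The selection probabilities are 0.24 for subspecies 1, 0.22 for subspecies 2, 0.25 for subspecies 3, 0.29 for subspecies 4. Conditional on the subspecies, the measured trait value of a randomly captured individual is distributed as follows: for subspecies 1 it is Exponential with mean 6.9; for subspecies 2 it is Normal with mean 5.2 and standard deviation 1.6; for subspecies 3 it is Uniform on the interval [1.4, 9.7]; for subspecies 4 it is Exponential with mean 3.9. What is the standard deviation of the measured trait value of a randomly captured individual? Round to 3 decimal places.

4.363

Per component, 1: μ=6.9, E[X²]=95.22; 2: μ=5.2, E[X²]=29.6; 3: μ=5.55, E[X²]=36.5433; 4: μ=3.9, E[X²]=30.42.
E[X] = 0.24·6.9 + 0.22·5.2 + 0.25·5.55 + 0.29·3.9 = 5.3185.
E[X²] = 0.24·95.22 + 0.22·29.6 + 0.25·36.5433 + 0.29·30.42 = 47.3224.
Var(X) = E[X²] − (E[X])² = 47.3224 − 28.2864 = 19.036.
SD(X) = √19.036 = 4.36303.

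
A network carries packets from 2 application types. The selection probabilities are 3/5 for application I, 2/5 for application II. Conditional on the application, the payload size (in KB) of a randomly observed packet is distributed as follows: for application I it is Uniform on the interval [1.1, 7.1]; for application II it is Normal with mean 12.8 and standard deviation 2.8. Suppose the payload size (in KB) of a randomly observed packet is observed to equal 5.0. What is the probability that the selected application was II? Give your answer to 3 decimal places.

0.012

Likelihoods f(5.0 | ·): I: 0.166667; II: 0.00294202.
Posterior ∝ prior × likelihood. Numerator for II: 0.4·0.00294202 = 0.00117681.
Normalizing constant: 0.6·0.166667 + 0.4·0.00294202 = 0.101177.
P(II | observation) = 0.00117681 / 0.101177 = 0.0116312.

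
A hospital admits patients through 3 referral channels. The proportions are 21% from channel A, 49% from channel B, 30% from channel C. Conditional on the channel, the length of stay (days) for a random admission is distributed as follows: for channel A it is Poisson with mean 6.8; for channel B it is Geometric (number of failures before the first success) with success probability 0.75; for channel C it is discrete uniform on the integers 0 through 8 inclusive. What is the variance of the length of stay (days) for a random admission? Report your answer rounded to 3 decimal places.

Per component, A: μ=6.8, E[X²]=53.04; B: μ=0.333333, E[X²]=0.555556; C: μ=4, E[X²]=22.6667.
E[X] = 0.21·6.8 + 0.49·0.333333 + 0.3·4 = 2.79133.
E[X²] = 0.21·53.04 + 0.49·0.555556 + 0.3·22.6667 = 18.2106.
Var(X) = E[X²] − (E[X])² = 18.2106 − 7.79154 = 10.4191.

10.419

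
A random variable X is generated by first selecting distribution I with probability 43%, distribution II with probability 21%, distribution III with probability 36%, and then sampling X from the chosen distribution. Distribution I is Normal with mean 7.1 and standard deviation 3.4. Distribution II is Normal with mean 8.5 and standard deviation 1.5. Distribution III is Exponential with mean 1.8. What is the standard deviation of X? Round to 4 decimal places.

Per component, I: μ=7.1, E[X²]=61.97; II: μ=8.5, E[X²]=74.5; III: μ=1.8, E[X²]=6.48.
E[X] = 0.43·7.1 + 0.21·8.5 + 0.36·1.8 = 5.486.
E[X²] = 0.43·61.97 + 0.21·74.5 + 0.36·6.48 = 44.6249.
Var(X) = E[X²] − (E[X])² = 44.6249 − 30.0962 = 14.5287.
SD(X) = √14.5287 = 3.81165.

3.8117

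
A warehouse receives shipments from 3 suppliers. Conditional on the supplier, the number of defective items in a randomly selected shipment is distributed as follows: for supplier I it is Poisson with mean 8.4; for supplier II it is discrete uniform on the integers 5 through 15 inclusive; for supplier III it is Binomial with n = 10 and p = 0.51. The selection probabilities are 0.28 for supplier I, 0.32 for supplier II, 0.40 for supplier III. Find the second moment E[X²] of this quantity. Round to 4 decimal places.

For each component E[X²] = Var + (mean)², giving I: 78.96; II: 110; III: 28.509.
Overall E[X²] = 0.28·78.96 + 0.32·110 + 0.4·28.509 = 68.7124.

68.7124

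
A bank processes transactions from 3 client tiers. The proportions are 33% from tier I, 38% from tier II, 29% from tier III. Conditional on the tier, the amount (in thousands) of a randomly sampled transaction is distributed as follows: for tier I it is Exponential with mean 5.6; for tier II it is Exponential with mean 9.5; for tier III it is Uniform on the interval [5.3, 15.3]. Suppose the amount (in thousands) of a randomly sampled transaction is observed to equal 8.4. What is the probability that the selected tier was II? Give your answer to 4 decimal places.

0.2816

Likelihoods f(8.4 | ·): I: 0.0398447; II: 0.0434779; III: 0.1.
Posterior ∝ prior × likelihood. Numerator for II: 0.38·0.0434779 = 0.0165216.
Normalizing constant: 0.33·0.0398447 + 0.38·0.0434779 + 0.29·0.1 = 0.0586703.
P(II | observation) = 0.0165216 / 0.0586703 = 0.281601.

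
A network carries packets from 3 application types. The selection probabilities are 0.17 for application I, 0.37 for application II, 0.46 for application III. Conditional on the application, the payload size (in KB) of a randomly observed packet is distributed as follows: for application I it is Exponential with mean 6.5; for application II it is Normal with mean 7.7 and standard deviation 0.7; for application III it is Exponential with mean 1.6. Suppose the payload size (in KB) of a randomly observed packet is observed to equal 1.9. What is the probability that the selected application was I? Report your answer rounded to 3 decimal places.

0.182

Likelihoods f(1.9 | ·): I: 0.114852; II: 7.04676e-16; III: 0.190614.
Posterior ∝ prior × likelihood. Numerator for I: 0.17·0.114852 = 0.0195249.
Normalizing constant: 0.17·0.114852 + 0.37·7.04676e-16 + 0.46·0.190614 = 0.107207.
P(I | observation) = 0.0195249 / 0.107207 = 0.182122.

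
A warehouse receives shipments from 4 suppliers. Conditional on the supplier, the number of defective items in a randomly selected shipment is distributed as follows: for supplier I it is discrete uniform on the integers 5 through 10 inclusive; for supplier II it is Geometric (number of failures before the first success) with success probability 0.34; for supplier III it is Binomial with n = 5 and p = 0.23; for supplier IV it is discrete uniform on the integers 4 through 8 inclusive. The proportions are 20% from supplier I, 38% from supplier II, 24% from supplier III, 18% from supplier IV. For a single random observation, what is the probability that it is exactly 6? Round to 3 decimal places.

Conditional on each supplier, P(X = 6): I: 0.166667; II: 0.0281023; III: 0; IV: 0.2.
By total probability, P(X = 6) = 0.2·0.166667 + 0.38·0.0281023 + 0.24·0 + 0.18·0.2 = 0.0800122.

0.080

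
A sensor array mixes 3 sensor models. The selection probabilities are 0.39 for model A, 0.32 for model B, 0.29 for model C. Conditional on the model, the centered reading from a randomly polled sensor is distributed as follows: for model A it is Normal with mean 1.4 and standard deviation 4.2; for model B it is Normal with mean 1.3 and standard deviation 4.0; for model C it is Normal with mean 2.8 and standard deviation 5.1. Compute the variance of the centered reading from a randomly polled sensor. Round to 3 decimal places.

Per component, A: μ=1.4, E[X²]=19.6; B: μ=1.3, E[X²]=17.69; C: μ=2.8, E[X²]=33.85.
E[X] = 0.39·1.4 + 0.32·1.3 + 0.29·2.8 = 1.774.
E[X²] = 0.39·19.6 + 0.32·17.69 + 0.29·33.85 = 23.1213.
Var(X) = E[X²] − (E[X])² = 23.1213 − 3.14708 = 19.9742.

19.974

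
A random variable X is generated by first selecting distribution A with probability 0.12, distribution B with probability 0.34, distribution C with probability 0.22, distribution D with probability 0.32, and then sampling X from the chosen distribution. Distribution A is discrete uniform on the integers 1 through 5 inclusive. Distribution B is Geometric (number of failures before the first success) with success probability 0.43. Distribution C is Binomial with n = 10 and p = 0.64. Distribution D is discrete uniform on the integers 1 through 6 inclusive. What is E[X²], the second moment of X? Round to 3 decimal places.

For each component E[X²] = Var + (mean)², giving A: 11; B: 4.83991; C: 43.264; D: 15.1667.
Overall E[X²] = 0.12·11 + 0.34·4.83991 + 0.22·43.264 + 0.32·15.1667 = 17.337.

17.337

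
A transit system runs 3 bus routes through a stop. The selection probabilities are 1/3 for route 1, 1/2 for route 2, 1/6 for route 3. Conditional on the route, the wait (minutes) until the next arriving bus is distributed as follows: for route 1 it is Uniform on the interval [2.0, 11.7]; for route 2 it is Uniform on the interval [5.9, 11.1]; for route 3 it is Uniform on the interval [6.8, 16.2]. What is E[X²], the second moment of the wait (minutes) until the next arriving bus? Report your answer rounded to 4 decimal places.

For each component E[X²] = Var + (mean)², giving 1: 54.7633; 2: 74.5033; 3: 139.613.
Overall E[X²] = 0.333333·54.7633 + 0.5·74.5033 + 0.166667·139.613 = 78.775.

78.7750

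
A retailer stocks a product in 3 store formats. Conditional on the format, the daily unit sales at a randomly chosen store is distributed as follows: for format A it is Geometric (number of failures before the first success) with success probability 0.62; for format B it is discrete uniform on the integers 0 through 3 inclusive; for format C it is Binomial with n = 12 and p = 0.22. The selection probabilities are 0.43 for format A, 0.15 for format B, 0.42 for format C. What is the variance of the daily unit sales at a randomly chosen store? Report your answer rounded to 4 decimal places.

2.3522

Per component, A: μ=0.612903, E[X²]=1.3642; B: μ=1.5, E[X²]=3.5; C: μ=2.64, E[X²]=9.0288.
E[X] = 0.43·0.612903 + 0.15·1.5 + 0.42·2.64 = 1.59735.
E[X²] = 0.43·1.3642 + 0.15·3.5 + 0.42·9.0288 = 4.9037.
Var(X) = E[X²] − (E[X])² = 4.9037 − 2.55152 = 2.35218.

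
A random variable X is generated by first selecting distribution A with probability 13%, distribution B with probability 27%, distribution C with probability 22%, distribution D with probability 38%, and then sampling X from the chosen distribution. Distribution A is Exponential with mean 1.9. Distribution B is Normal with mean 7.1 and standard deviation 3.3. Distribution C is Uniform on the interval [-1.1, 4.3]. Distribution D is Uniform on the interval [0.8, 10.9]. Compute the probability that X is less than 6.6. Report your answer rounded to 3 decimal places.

0.683

Conditional on each component, P(X < 6.6): A: 0.968997; B: 0.439785; C: 1; D: 0.574257.
By total probability, P(X < 6.6) = 0.13·0.968997 + 0.27·0.439785 + 0.22·1 + 0.38·0.574257 = 0.682929.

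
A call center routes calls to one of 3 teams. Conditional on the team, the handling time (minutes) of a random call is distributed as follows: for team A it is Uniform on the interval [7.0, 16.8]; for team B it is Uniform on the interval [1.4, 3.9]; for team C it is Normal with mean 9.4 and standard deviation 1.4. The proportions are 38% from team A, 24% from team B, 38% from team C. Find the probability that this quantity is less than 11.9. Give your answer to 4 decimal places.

0.7959

Conditional on each team, P(X < 11.9): A: 0.5; B: 1; C: 0.962927.
By total probability, P(X < 11.9) = 0.38·0.5 + 0.24·1 + 0.38·0.962927 = 0.795912.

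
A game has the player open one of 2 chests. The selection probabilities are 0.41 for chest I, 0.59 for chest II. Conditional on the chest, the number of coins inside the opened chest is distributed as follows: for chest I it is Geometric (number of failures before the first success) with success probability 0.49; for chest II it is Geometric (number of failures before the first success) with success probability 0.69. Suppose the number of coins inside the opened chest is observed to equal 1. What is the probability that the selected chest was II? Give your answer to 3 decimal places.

0.552

Likelihoods P(X=1 | ·): I: 0.2499; II: 0.2139.
Posterior ∝ prior × likelihood. Numerator for II: 0.59·0.2139 = 0.126201.
Normalizing constant: 0.41·0.2499 + 0.59·0.2139 = 0.22866.
P(II | observation) = 0.126201 / 0.22866 = 0.551916.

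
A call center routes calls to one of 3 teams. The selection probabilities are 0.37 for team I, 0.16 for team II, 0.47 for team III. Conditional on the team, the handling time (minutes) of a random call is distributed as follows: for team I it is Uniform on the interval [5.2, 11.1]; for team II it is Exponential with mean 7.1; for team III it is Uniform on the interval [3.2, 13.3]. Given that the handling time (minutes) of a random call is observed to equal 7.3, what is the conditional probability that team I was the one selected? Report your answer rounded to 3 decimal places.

Likelihoods f(7.3 | ·): I: 0.169492; II: 0.0503748; III: 0.0990099.
Posterior ∝ prior × likelihood. Numerator for I: 0.37·0.169492 = 0.0627119.
Normalizing constant: 0.37·0.169492 + 0.16·0.0503748 + 0.47·0.0990099 = 0.117306.
P(I | observation) = 0.0627119 / 0.117306 = 0.534598.

0.535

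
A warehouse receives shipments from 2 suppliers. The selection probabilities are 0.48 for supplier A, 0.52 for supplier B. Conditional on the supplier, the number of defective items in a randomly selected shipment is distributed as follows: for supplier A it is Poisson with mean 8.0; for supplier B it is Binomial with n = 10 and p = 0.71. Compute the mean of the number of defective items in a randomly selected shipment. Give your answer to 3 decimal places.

7.532

Component means — A: 8; B: 7.1.
E[X] = 0.48·8 + 0.52·7.1 = 7.532.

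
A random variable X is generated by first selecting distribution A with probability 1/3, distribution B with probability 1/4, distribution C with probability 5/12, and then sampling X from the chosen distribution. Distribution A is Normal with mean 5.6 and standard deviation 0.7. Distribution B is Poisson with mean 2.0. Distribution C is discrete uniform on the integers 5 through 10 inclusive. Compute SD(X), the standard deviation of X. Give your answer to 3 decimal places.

Per component, A: μ=5.6, E[X²]=31.85; B: μ=2, E[X²]=6; C: μ=7.5, E[X²]=59.1667.
E[X] = 0.333333·5.6 + 0.25·2 + 0.416667·7.5 = 5.49167.
E[X²] = 0.333333·31.85 + 0.25·6 + 0.416667·59.1667 = 36.7694.
Var(X) = E[X²] − (E[X])² = 36.7694 − 30.1584 = 6.61104.
SD(X) = √6.61104 = 2.57119.

2.571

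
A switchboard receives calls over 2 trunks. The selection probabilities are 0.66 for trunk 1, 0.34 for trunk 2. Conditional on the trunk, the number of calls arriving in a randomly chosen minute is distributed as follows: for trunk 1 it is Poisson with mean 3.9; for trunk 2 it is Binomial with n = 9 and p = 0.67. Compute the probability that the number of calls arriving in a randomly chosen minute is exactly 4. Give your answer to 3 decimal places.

0.163

Conditional on each trunk, P(X = 4): 1: 0.195119; 2: 0.0993664.
By total probability, P(X = 4) = 0.66·0.195119 + 0.34·0.0993664 = 0.162563.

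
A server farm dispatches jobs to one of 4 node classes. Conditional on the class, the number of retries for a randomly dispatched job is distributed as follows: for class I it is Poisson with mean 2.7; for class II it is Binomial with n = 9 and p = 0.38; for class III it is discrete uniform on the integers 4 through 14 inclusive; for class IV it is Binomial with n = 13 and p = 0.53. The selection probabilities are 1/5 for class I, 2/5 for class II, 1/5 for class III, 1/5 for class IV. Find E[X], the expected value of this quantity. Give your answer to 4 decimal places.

5.0860

Component means — I: 2.7; II: 3.42; III: 9; IV: 6.89.
E[X] = 0.2·2.7 + 0.4·3.42 + 0.2·9 + 0.2·6.89 = 5.086.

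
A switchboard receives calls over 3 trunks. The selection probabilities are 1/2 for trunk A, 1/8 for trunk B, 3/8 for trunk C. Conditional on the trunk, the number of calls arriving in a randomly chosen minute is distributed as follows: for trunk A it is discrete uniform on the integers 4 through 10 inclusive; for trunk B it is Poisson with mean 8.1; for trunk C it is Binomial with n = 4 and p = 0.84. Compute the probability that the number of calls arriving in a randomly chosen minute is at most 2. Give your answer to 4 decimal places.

0.0476

Conditional on each trunk, P(X ≤ 2): A: 0; B: 0.0127198; C: 0.122798.
By total probability, P(X ≤ 2) = 0.5·0 + 0.125·0.0127198 + 0.375·0.122798 = 0.0476393.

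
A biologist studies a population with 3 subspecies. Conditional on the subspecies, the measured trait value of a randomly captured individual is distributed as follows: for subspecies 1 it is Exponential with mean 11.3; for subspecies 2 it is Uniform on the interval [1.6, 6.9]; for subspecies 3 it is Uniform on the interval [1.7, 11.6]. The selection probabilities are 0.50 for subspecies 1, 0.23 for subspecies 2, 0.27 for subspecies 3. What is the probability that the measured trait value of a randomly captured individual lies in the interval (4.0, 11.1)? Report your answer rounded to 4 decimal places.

Conditional on each subspecies, P(4.0 < X < 11.1): 1: 0.327439; 2: 0.54717; 3: 0.717172.
By total probability, P(4.0 < X < 11.1) = 0.5·0.327439 + 0.23·0.54717 + 0.27·0.717172 = 0.483205.

0.4832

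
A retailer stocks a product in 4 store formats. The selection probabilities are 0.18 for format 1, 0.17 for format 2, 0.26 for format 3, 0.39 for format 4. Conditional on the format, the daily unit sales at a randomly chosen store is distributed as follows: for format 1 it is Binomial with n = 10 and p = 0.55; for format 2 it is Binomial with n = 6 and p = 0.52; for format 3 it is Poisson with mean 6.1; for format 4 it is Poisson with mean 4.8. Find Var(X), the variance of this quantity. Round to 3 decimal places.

5.134

Per component, 1: μ=5.5, E[X²]=32.725; 2: μ=3.12, E[X²]=11.232; 3: μ=6.1, E[X²]=43.31; 4: μ=4.8, E[X²]=27.84.
E[X] = 0.18·5.5 + 0.17·3.12 + 0.26·6.1 + 0.39·4.8 = 4.9784.
E[X²] = 0.18·32.725 + 0.17·11.232 + 0.26·43.31 + 0.39·27.84 = 29.9181.
Var(X) = E[X²] − (E[X])² = 29.9181 − 24.7845 = 5.13367.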